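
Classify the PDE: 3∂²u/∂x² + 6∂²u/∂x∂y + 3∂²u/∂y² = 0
A = 3, B = 6, C = 3. Discriminant B² - 4AC = 0. Since 0 = 0, parabolic.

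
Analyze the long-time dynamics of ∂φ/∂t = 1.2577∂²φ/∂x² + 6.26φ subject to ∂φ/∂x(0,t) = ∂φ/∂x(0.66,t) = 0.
Long-time behavior: φ grows unboundedly. With Neumann BCs the constant mode has diffusion eigenvalue 0, so any r > 0 makes it grow like e^(6.26t); solution grows exponentially.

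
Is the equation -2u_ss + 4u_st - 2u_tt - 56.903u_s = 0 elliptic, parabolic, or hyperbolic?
Computing B² - 4AC with A = -2, B = 4, C = -2: discriminant = 0 (zero). Answer: parabolic.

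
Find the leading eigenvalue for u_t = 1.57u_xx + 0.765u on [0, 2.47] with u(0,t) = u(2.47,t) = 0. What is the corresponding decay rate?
Eigenvalues: λₙ = 1.57n²π²/2.47² - 0.765.
First three modes:
  n=1: λ₁ = 1.57π²/2.47² - 0.765 ≈ 1.775
  n=2: λ₂ = 6.28π²/2.47² - 0.765 ≈ 9.394
  n=3: λ₃ = 14.13π²/2.47² - 0.765 ≈ 22.094
Since 1.57π²/2.47² ≈ 2.54 > 0.765, all λₙ > 0.
The n=1 mode decays slowest → dominates as t → ∞.
Asymptotic: u ~ c₁ sin(πx/2.47) e^{-λ₁t} with decay rate λ₁ ≈ 1.775.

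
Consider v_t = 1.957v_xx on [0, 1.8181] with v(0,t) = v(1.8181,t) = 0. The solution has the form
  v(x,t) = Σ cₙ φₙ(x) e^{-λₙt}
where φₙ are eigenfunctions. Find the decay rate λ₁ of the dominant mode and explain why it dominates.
Eigenvalues: λₙ = 1.957n²π²/1.8181².
First three modes:
  n=1: λ₁ = 1.957π²/1.8181² ≈ 5.843
  n=2: λ₂ = 7.828π²/1.8181² ≈ 23.373 (4× faster decay)
  n=3: λ₃ = 17.613π²/1.8181² ≈ 52.589 (9× faster decay)
As t → ∞, higher modes decay exponentially faster. The n=1 mode dominates: v ~ c₁ sin(πx/1.8181) e^{-λ₁t}.
Decay rate: λ₁ = 1.957π²/1.8181² ≈ 5.843.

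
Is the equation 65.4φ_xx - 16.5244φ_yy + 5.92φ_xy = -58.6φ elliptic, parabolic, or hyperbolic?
Rewriting in standard form: 65.4φ_xx + 5.92φ_xy - 16.5244φ_yy + 58.6φ = 0. Computing B² - 4AC with A = 65.4, B = 5.92, C = -16.5244: discriminant = 4357.82944 (positive). Answer: hyperbolic.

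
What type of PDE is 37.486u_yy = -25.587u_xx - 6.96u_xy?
Rewriting in standard form: 25.587u_xx + 6.96u_xy + 37.486u_yy = 0. With A = 25.587, B = 6.96, C = 37.486, the discriminant is -3788.175528. This is an elliptic PDE.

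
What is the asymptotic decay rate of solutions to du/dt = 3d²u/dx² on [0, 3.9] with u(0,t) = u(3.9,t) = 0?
Eigenvalues: λₙ = 3n²π²/3.9².
First three modes:
  n=1: λ₁ = 3π²/3.9² ≈ 1.947
  n=2: λ₂ = 12π²/3.9² ≈ 7.787 (4× faster decay)
  n=3: λ₃ = 27π²/3.9² ≈ 17.52 (9× faster decay)
As t → ∞, higher modes decay exponentially faster. The n=1 mode dominates: u ~ c₁ sin(πx/3.9) e^{-λ₁t}.
Decay rate: λ₁ = 3π²/3.9² ≈ 1.947.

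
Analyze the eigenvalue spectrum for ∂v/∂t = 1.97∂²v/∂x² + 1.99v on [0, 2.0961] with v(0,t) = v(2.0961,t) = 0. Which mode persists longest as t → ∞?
Eigenvalues: λₙ = 1.97n²π²/2.0961² - 1.99.
First three modes:
  n=1: λ₁ = 1.97π²/2.0961² - 1.99 ≈ 2.435
  n=2: λ₂ = 7.88π²/2.0961² - 1.99 ≈ 15.711
  n=3: λ₃ = 17.73π²/2.0961² - 1.99 ≈ 37.838
Since 1.97π²/2.0961² ≈ 4.425 > 1.99, all λₙ > 0.
The n=1 mode decays slowest → dominates as t → ∞.
Asymptotic: v ~ c₁ sin(πx/2.0961) e^{-λ₁t} with decay rate λ₁ ≈ 2.435.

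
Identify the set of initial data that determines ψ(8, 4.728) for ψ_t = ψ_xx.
The entire real line. The heat equation has infinite propagation speed: any initial disturbance instantly affects all points (though exponentially small far away).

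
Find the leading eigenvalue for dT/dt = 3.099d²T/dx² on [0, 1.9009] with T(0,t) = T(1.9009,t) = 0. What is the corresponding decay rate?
Eigenvalues: λₙ = 3.099n²π²/1.9009².
First three modes:
  n=1: λ₁ = 3.099π²/1.9009² ≈ 8.465
  n=2: λ₂ = 12.396π²/1.9009² ≈ 33.858 (4× faster decay)
  n=3: λ₃ = 27.891π²/1.9009² ≈ 76.181 (9× faster decay)
As t → ∞, higher modes decay exponentially faster. The n=1 mode dominates: T ~ c₁ sin(πx/1.9009) e^{-λ₁t}.
Decay rate: λ₁ = 3.099π²/1.9009² ≈ 8.465.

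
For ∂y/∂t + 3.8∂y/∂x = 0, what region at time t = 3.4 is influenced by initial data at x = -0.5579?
At x = 12.3621. The characteristic carries data from (-0.5579, 0) to (12.3621, 3.4).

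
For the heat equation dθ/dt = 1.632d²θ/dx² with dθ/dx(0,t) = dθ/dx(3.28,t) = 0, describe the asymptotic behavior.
θ → constant (steady state). Heat is conserved (no flux at boundaries); solution approaches the spatial average.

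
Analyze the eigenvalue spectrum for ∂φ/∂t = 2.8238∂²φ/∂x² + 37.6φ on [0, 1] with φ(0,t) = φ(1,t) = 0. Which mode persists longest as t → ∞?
Eigenvalues: λₙ = 2.8238n²π²/1² - 37.6.
First three modes:
  n=1: λ₁ = 2.8238π² - 37.6 ≈ -9.73
  n=2: λ₂ = 11.2952π² - 37.6 ≈ 73.879
  n=3: λ₃ = 25.4142π² - 37.6 ≈ 213.228
Since 2.8238π² ≈ 27.87 < 37.6, λ₁ < 0.
The n=1 mode grows fastest (−λₙ is largest for n=1) → dominates.
Asymptotic: φ ~ c₁ sin(πx/1) e^{9.73t} (exponential growth at rate −λ₁ ≈ 9.73).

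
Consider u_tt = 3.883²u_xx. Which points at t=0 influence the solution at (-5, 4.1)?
Domain of dependence: [-20.9203, 10.9203]. Signals travel at speed 3.883, so data within |x - -5| ≤ 3.883·4.1 = 15.9203 can reach the point.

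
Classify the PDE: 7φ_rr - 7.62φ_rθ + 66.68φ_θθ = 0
A = 7, B = -7.62, C = 66.68. Discriminant B² - 4AC = -1808.9756. Since -1808.9756 < 0, elliptic.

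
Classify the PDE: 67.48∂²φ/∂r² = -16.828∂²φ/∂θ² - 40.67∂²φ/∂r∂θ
Rewriting in standard form: 67.48∂²φ/∂r² + 40.67∂²φ/∂r∂θ + 16.828∂²φ/∂θ² = 0. A = 67.48, B = 40.67, C = 16.828. Discriminant B² - 4AC = -2888.16486. Since -2888.16486 < 0, elliptic.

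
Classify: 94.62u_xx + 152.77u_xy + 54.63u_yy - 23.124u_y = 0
Hyperbolic (discriminant = 2662.3105).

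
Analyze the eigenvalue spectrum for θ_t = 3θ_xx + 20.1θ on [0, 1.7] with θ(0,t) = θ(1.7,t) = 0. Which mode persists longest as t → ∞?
Eigenvalues: λₙ = 3n²π²/1.7² - 20.1.
First three modes:
  n=1: λ₁ = 3π²/1.7² - 20.1 ≈ -9.855
  n=2: λ₂ = 12π²/1.7² - 20.1 ≈ 20.881
  n=3: λ₃ = 27π²/1.7² - 20.1 ≈ 72.107
Since 3π²/1.7² ≈ 10.245 < 20.1, λ₁ < 0.
The n=1 mode grows fastest (−λₙ is largest for n=1) → dominates.
Asymptotic: θ ~ c₁ sin(πx/1.7) e^{9.855t} (exponential growth at rate −λ₁ ≈ 9.855).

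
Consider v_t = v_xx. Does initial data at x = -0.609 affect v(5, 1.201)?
Yes, for any finite x. The heat equation has infinite propagation speed, so all initial data affects all points at any t > 0.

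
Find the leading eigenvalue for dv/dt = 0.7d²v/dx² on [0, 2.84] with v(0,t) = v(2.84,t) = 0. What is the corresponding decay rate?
Eigenvalues: λₙ = 0.7n²π²/2.84².
First three modes:
  n=1: λ₁ = 0.7π²/2.84² ≈ 0.857
  n=2: λ₂ = 2.8π²/2.84² ≈ 3.426 (4× faster decay)
  n=3: λ₃ = 6.3π²/2.84² ≈ 7.709 (9× faster decay)
As t → ∞, higher modes decay exponentially faster. The n=1 mode dominates: v ~ c₁ sin(πx/2.84) e^{-λ₁t}.
Decay rate: λ₁ = 0.7π²/2.84² ≈ 0.857.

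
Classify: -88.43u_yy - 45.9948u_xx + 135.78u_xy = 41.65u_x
Rewriting in standard form: -45.9948u_xx + 135.78u_xy - 88.43u_yy - 41.65u_x = 0. Hyperbolic (discriminant = 2166.927744).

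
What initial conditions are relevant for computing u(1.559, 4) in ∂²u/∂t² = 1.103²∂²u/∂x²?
Domain of dependence: [-2.853, 5.971]. Signals travel at speed 1.103, so data within |x - 1.559| ≤ 1.103·4 = 4.412 can reach the point.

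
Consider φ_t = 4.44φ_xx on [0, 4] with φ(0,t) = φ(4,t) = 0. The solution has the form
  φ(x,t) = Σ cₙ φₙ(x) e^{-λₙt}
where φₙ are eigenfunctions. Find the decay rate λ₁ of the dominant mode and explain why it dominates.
Eigenvalues: λₙ = 4.44n²π²/4².
First three modes:
  n=1: λ₁ = 4.44π²/4² ≈ 2.739
  n=2: λ₂ = 17.76π²/4² ≈ 10.955 (4× faster decay)
  n=3: λ₃ = 39.96π²/4² ≈ 24.649 (9× faster decay)
As t → ∞, higher modes decay exponentially faster. The n=1 mode dominates: φ ~ c₁ sin(πx/4) e^{-λ₁t}.
Decay rate: λ₁ = 4.44π²/4² ≈ 2.739.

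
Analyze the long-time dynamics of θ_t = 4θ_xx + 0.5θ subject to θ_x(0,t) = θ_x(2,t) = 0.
Long-time behavior: θ grows unboundedly. With Neumann BCs the constant mode has diffusion eigenvalue 0, so any r > 0 makes it grow like e^(0.5t); solution grows exponentially.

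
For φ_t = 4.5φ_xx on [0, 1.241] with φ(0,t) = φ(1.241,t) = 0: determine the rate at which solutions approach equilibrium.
Eigenvalues: λₙ = 4.5n²π²/1.241².
First three modes:
  n=1: λ₁ = 4.5π²/1.241² ≈ 28.838
  n=2: λ₂ = 18π²/1.241² ≈ 115.353 (4× faster decay)
  n=3: λ₃ = 40.5π²/1.241² ≈ 259.544 (9× faster decay)
As t → ∞, higher modes decay exponentially faster. The n=1 mode dominates: φ ~ c₁ sin(πx/1.241) e^{-λ₁t}.
Decay rate: λ₁ = 4.5π²/1.241² ≈ 28.838.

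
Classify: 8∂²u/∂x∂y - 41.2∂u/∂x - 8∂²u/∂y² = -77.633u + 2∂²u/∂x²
Rewriting in standard form: -2∂²u/∂x² + 8∂²u/∂x∂y - 8∂²u/∂y² - 41.2∂u/∂x + 77.633u = 0. Parabolic (discriminant = 0).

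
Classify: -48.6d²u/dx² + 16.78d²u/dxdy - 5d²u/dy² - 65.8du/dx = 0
Elliptic (discriminant = -690.4316).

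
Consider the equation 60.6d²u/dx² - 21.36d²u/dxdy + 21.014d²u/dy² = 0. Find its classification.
Elliptic. (A = 60.6, B = -21.36, C = 21.014 gives B² - 4AC = -4637.544.)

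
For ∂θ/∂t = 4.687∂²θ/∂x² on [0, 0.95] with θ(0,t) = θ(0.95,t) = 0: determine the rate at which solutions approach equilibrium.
Eigenvalues: λₙ = 4.687n²π²/0.95².
First three modes:
  n=1: λ₁ = 4.687π²/0.95² ≈ 51.256
  n=2: λ₂ = 18.748π²/0.95² ≈ 205.025 (4× faster decay)
  n=3: λ₃ = 42.183π²/0.95² ≈ 461.307 (9× faster decay)
As t → ∞, higher modes decay exponentially faster. The n=1 mode dominates: θ ~ c₁ sin(πx/0.95) e^{-λ₁t}.
Decay rate: λ₁ = 4.687π²/0.95² ≈ 51.256.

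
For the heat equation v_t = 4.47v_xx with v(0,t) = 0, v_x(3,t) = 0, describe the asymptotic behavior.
v → 0. Heat escapes through the Dirichlet boundary.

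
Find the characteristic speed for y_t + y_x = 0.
Speed = 1. Information travels along x - 1t = const (rightward).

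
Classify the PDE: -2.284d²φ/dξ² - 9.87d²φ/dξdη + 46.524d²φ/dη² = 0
A = -2.284, B = -9.87, C = 46.524. Discriminant B² - 4AC = 522.460164. Since 522.460164 > 0, hyperbolic.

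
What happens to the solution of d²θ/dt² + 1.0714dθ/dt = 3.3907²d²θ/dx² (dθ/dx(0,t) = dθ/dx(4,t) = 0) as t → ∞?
θ → constant (steady state). Damping (γ=1.0714) dissipates the nonconstant modes; with Neumann BCs the spatial average obeys M''+γM'=0 and tends to a finite limit.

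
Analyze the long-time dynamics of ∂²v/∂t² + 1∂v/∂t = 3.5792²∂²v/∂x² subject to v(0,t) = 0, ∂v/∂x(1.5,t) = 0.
Long-time behavior: v → 0. Damping (γ=1) dissipates energy; oscillations decay exponentially.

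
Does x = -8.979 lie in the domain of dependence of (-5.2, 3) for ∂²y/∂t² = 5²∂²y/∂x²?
Yes. The domain of dependence is [-20.2, 9.8], and -8.979 ∈ [-20.2, 9.8].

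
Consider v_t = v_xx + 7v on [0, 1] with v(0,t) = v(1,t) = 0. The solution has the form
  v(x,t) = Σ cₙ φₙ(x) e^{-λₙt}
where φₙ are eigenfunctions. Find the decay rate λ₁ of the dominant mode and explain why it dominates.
Eigenvalues: λₙ = n²π²/1² - 7.
First three modes:
  n=1: λ₁ = π² - 7 ≈ 2.87
  n=2: λ₂ = 4π² - 7 ≈ 32.478
  n=3: λ₃ = 9π² - 7 ≈ 81.826
Since π² ≈ 9.87 > 7, all λₙ > 0.
The n=1 mode decays slowest → dominates as t → ∞.
Asymptotic: v ~ c₁ sin(πx/1) e^{-λ₁t} with decay rate λ₁ ≈ 2.87.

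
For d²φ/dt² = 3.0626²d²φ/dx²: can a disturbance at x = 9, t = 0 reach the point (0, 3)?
Yes. The domain of dependence is [-9.1878, 9.1878], and 9 ∈ [-9.1878, 9.1878].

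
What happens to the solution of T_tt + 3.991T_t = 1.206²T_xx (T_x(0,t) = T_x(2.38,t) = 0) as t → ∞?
T → constant (steady state). Damping (γ=3.991) dissipates the nonconstant modes; with Neumann BCs the spatial average obeys M''+γM'=0 and tends to a finite limit.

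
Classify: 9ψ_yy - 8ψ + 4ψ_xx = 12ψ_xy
Rewriting in standard form: 4ψ_xx - 12ψ_xy + 9ψ_yy - 8ψ = 0. Parabolic (discriminant = 0).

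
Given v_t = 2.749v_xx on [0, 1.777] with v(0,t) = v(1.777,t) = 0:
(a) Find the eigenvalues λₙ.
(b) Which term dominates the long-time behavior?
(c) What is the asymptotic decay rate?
Eigenvalues: λₙ = 2.749n²π²/1.777².
First three modes:
  n=1: λ₁ = 2.749π²/1.777² ≈ 8.592
  n=2: λ₂ = 10.996π²/1.777² ≈ 34.368 (4× faster decay)
  n=3: λ₃ = 24.741π²/1.777² ≈ 77.329 (9× faster decay)
As t → ∞, higher modes decay exponentially faster. The n=1 mode dominates: v ~ c₁ sin(πx/1.777) e^{-λ₁t}.
Decay rate: λ₁ = 2.749π²/1.777² ≈ 8.592.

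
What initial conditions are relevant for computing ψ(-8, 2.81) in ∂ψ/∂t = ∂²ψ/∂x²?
The entire real line. The heat equation has infinite propagation speed: any initial disturbance instantly affects all points (though exponentially small far away).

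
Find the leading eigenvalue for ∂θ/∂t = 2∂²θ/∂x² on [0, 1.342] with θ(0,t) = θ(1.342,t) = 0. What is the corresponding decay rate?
Eigenvalues: λₙ = 2n²π²/1.342².
First three modes:
  n=1: λ₁ = 2π²/1.342² ≈ 10.96
  n=2: λ₂ = 8π²/1.342² ≈ 43.841 (4× faster decay)
  n=3: λ₃ = 18π²/1.342² ≈ 98.643 (9× faster decay)
As t → ∞, higher modes decay exponentially faster. The n=1 mode dominates: θ ~ c₁ sin(πx/1.342) e^{-λ₁t}.
Decay rate: λ₁ = 2π²/1.342² ≈ 10.96.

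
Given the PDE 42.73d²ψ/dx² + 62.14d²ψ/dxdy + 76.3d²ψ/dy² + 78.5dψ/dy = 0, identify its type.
The second-order coefficients are A = 42.73, B = 62.14, C = 76.3. Since B² - 4AC = -9179.8164 < 0, this is an elliptic PDE.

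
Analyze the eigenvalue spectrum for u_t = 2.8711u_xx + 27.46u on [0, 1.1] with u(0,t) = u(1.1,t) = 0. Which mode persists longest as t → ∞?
Eigenvalues: λₙ = 2.8711n²π²/1.1² - 27.46.
First three modes:
  n=1: λ₁ = 2.8711π²/1.1² - 27.46 ≈ -4.041
  n=2: λ₂ = 11.4844π²/1.1² - 27.46 ≈ 66.215
  n=3: λ₃ = 25.8399π²/1.1² - 27.46 ≈ 183.308
Since 2.8711π²/1.1² ≈ 23.419 < 27.46, λ₁ < 0.
The n=1 mode grows fastest (−λₙ is largest for n=1) → dominates.
Asymptotic: u ~ c₁ sin(πx/1.1) e^{4.041t} (exponential growth at rate −λ₁ ≈ 4.041).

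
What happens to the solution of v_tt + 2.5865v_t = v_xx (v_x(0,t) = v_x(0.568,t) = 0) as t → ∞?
v → constant (steady state). Damping (γ=2.5865) dissipates the nonconstant modes; with Neumann BCs the spatial average obeys M''+γM'=0 and tends to a finite limit.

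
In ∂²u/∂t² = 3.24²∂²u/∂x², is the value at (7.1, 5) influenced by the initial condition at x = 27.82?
No. The domain of dependence is [-9.1, 23.3], and 27.82 is outside this interval.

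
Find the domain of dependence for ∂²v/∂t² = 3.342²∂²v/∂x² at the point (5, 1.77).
Domain of dependence: [-0.91534, 10.91534]. Signals travel at speed 3.342, so data within |x - 5| ≤ 3.342·1.77 = 5.91534 can reach the point.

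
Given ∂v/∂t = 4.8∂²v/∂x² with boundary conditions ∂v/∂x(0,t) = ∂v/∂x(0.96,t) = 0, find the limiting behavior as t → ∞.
v → constant (steady state). Heat is conserved (no flux at boundaries); solution approaches the spatial average.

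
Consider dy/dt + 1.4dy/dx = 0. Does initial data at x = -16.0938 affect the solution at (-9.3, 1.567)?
No. Only data at x = -11.4938 affects (-9.3, 1.567). Advection has one-way propagation along characteristics.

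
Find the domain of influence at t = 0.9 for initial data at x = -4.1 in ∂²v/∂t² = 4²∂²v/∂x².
Domain of influence: [-7.7, -0.5]. Data at x = -4.1 spreads outward at speed 4.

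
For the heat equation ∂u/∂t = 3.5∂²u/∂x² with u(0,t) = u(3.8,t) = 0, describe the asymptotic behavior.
u → 0. Heat diffuses out through both boundaries.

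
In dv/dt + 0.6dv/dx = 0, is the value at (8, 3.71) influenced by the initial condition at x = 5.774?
Yes. The characteristic through (8, 3.71) passes through x = 5.774.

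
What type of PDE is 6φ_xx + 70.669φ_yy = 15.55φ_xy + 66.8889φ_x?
Rewriting in standard form: 6φ_xx - 15.55φ_xy + 70.669φ_yy - 66.8889φ_x = 0. With A = 6, B = -15.55, C = 70.669, the discriminant is -1454.2535. This is an elliptic PDE.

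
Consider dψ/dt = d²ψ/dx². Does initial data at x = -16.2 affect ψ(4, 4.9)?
Yes, for any finite x. The heat equation has infinite propagation speed, so all initial data affects all points at any t > 0.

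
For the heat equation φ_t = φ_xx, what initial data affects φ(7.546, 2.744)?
The entire real line. The heat equation has infinite propagation speed: any initial disturbance instantly affects all points (though exponentially small far away).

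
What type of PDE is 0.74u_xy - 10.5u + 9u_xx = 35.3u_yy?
Rewriting in standard form: 9u_xx + 0.74u_xy - 35.3u_yy - 10.5u = 0. With A = 9, B = 0.74, C = -35.3, the discriminant is 1271.3476. This is a hyperbolic PDE.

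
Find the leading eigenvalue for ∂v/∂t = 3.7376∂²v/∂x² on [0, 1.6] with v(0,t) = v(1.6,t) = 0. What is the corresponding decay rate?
Eigenvalues: λₙ = 3.7376n²π²/1.6².
First three modes:
  n=1: λ₁ = 3.7376π²/1.6² ≈ 14.41
  n=2: λ₂ = 14.9504π²/1.6² ≈ 57.638 (4× faster decay)
  n=3: λ₃ = 33.6384π²/1.6² ≈ 129.687 (9× faster decay)
As t → ∞, higher modes decay exponentially faster. The n=1 mode dominates: v ~ c₁ sin(πx/1.6) e^{-λ₁t}.
Decay rate: λ₁ = 3.7376π²/1.6² ≈ 14.41.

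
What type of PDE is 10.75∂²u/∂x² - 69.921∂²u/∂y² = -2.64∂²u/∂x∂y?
Rewriting in standard form: 10.75∂²u/∂x² + 2.64∂²u/∂x∂y - 69.921∂²u/∂y² = 0. With A = 10.75, B = 2.64, C = -69.921, the discriminant is 3013.5726. This is a hyperbolic PDE.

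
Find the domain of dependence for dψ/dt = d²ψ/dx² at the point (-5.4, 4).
The entire real line. The heat equation has infinite propagation speed: any initial disturbance instantly affects all points (though exponentially small far away).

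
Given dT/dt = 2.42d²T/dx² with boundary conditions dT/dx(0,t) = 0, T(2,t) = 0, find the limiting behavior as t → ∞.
T → 0. Heat escapes through the Dirichlet boundary.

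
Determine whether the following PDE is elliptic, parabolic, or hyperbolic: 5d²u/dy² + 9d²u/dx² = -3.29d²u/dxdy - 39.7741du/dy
Rewriting in standard form: 9d²u/dx² + 3.29d²u/dxdy + 5d²u/dy² + 39.7741du/dy = 0. Coefficients: A = 9, B = 3.29, C = 5. B² - 4AC = -169.1759, which is negative, so the equation is elliptic.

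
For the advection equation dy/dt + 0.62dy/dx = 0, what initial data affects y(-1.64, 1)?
A single point: x = -2.26. The characteristic through (-1.64, 1) is x - 0.62t = const, so x = -1.64 - 0.62·1 = -2.26.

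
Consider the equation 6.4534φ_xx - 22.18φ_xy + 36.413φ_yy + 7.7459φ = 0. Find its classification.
Elliptic. (A = 6.4534, B = -22.18, C = 36.413 gives B² - 4AC = -447.9982168.)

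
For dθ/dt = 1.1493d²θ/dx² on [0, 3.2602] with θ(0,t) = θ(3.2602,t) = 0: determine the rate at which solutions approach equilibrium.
Eigenvalues: λₙ = 1.1493n²π²/3.2602².
First three modes:
  n=1: λ₁ = 1.1493π²/3.2602² ≈ 1.067
  n=2: λ₂ = 4.5972π²/3.2602² ≈ 4.269 (4× faster decay)
  n=3: λ₃ = 10.3437π²/3.2602² ≈ 9.605 (9× faster decay)
As t → ∞, higher modes decay exponentially faster. The n=1 mode dominates: θ ~ c₁ sin(πx/3.2602) e^{-λ₁t}.
Decay rate: λ₁ = 1.1493π²/3.2602² ≈ 1.067.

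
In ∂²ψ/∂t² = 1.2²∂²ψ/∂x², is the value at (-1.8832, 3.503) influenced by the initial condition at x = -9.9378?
No. The domain of dependence is [-6.0868, 2.3204], and -9.9378 is outside this interval.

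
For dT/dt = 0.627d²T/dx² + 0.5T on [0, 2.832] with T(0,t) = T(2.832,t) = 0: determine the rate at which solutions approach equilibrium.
Eigenvalues: λₙ = 0.627n²π²/2.832² - 0.5.
First three modes:
  n=1: λ₁ = 0.627π²/2.832² - 0.5 ≈ 0.272
  n=2: λ₂ = 2.508π²/2.832² - 0.5 ≈ 2.586
  n=3: λ₃ = 5.643π²/2.832² - 0.5 ≈ 6.444
Since 0.627π²/2.832² ≈ 0.772 > 0.5, all λₙ > 0.
The n=1 mode decays slowest → dominates as t → ∞.
Asymptotic: T ~ c₁ sin(πx/2.832) e^{-λ₁t} with decay rate λ₁ ≈ 0.272.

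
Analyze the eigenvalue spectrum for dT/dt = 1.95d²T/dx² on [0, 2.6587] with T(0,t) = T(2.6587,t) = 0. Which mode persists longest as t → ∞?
Eigenvalues: λₙ = 1.95n²π²/2.6587².
First three modes:
  n=1: λ₁ = 1.95π²/2.6587² ≈ 2.723
  n=2: λ₂ = 7.8π²/2.6587² ≈ 10.891 (4× faster decay)
  n=3: λ₃ = 17.55π²/2.6587² ≈ 24.504 (9× faster decay)
As t → ∞, higher modes decay exponentially faster. The n=1 mode dominates: T ~ c₁ sin(πx/2.6587) e^{-λ₁t}.
Decay rate: λ₁ = 1.95π²/2.6587² ≈ 2.723.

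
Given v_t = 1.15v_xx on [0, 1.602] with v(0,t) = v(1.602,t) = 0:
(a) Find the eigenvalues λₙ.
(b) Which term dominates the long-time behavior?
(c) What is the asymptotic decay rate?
Eigenvalues: λₙ = 1.15n²π²/1.602².
First three modes:
  n=1: λ₁ = 1.15π²/1.602² ≈ 4.423
  n=2: λ₂ = 4.6π²/1.602² ≈ 17.69 (4× faster decay)
  n=3: λ₃ = 10.35π²/1.602² ≈ 39.803 (9× faster decay)
As t → ∞, higher modes decay exponentially faster. The n=1 mode dominates: v ~ c₁ sin(πx/1.602) e^{-λ₁t}.
Decay rate: λ₁ = 1.15π²/1.602² ≈ 4.423.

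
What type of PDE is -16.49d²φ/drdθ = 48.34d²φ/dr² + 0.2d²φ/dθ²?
Rewriting in standard form: -48.34d²φ/dr² - 16.49d²φ/drdθ - 0.2d²φ/dθ² = 0. With A = -48.34, B = -16.49, C = -0.2, the discriminant is 233.2481. This is a hyperbolic PDE.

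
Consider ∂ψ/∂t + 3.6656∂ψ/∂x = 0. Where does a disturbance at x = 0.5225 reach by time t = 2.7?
At x = 10.41962. The characteristic carries data from (0.5225, 0) to (10.41962, 2.7).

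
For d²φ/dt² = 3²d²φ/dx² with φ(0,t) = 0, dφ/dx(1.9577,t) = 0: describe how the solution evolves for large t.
φ oscillates (no decay). Energy is conserved; the solution oscillates indefinitely as standing waves.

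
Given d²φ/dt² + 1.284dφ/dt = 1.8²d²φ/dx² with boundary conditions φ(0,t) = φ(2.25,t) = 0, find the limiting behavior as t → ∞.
φ → 0. Damping (γ=1.284) dissipates energy; oscillations decay exponentially.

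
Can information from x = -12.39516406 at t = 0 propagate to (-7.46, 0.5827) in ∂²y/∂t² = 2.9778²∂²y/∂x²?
No. The domain of dependence is [-9.19516406, -5.72483594], and -12.39516406 is outside this interval.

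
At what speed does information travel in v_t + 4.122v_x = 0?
Speed = 4.122. Information travels along x - 4.122t = const (rightward).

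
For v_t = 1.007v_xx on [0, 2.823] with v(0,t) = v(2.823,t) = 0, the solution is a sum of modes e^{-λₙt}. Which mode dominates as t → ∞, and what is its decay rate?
Eigenvalues: λₙ = 1.007n²π²/2.823².
First three modes:
  n=1: λ₁ = 1.007π²/2.823² ≈ 1.247
  n=2: λ₂ = 4.028π²/2.823² ≈ 4.988 (4× faster decay)
  n=3: λ₃ = 9.063π²/2.823² ≈ 11.224 (9× faster decay)
As t → ∞, higher modes decay exponentially faster. The n=1 mode dominates: v ~ c₁ sin(πx/2.823) e^{-λ₁t}.
Decay rate: λ₁ = 1.007π²/2.823² ≈ 1.247.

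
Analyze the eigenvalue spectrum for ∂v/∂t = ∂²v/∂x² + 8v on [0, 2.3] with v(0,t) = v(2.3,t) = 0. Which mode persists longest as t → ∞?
Eigenvalues: λₙ = n²π²/2.3² - 8.
First three modes:
  n=1: λ₁ = π²/2.3² - 8 ≈ -6.134
  n=2: λ₂ = 4π²/2.3² - 8 ≈ -0.537
  n=3: λ₃ = 9π²/2.3² - 8 ≈ 8.791
Since π²/2.3² ≈ 1.866 < 8, λ₁ < 0.
The n=1 mode grows fastest (−λₙ is largest for n=1) → dominates.
Asymptotic: v ~ c₁ sin(πx/2.3) e^{6.134t} (exponential growth at rate −λ₁ ≈ 6.134).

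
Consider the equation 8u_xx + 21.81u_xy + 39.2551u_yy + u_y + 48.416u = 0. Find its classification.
Elliptic. (A = 8, B = 21.81, C = 39.2551 gives B² - 4AC = -780.4871.)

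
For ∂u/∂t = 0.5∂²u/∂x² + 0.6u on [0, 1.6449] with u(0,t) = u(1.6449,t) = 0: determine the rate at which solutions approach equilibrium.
Eigenvalues: λₙ = 0.5n²π²/1.6449² - 0.6.
First three modes:
  n=1: λ₁ = 0.5π²/1.6449² - 0.6 ≈ 1.224
  n=2: λ₂ = 2π²/1.6449² - 0.6 ≈ 6.695
  n=3: λ₃ = 4.5π²/1.6449² - 0.6 ≈ 15.815
Since 0.5π²/1.6449² ≈ 1.824 > 0.6, all λₙ > 0.
The n=1 mode decays slowest → dominates as t → ∞.
Asymptotic: u ~ c₁ sin(πx/1.6449) e^{-λ₁t} with decay rate λ₁ ≈ 1.224.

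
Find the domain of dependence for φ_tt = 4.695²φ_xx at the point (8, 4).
Domain of dependence: [-10.78, 26.78]. Signals travel at speed 4.695, so data within |x - 8| ≤ 4.695·4 = 18.78 can reach the point.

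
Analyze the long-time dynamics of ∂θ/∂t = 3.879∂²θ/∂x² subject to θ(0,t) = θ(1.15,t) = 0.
Long-time behavior: θ → 0. Heat diffuses out through both boundaries.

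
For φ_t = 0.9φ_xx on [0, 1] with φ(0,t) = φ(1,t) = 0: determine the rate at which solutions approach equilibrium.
Eigenvalues: λₙ = 0.9n²π².
First three modes:
  n=1: λ₁ = 0.9π² ≈ 8.883
  n=2: λ₂ = 3.6π² ≈ 35.531 (4× faster decay)
  n=3: λ₃ = 8.1π² ≈ 79.944 (9× faster decay)
As t → ∞, higher modes decay exponentially faster. The n=1 mode dominates: φ ~ c₁ sin(πx) e^{-λ₁t}.
Decay rate: λ₁ = 0.9π² ≈ 8.883.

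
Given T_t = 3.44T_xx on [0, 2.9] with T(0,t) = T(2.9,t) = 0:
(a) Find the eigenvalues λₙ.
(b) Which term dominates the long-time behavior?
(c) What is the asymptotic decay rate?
Eigenvalues: λₙ = 3.44n²π²/2.9².
First three modes:
  n=1: λ₁ = 3.44π²/2.9² ≈ 4.037
  n=2: λ₂ = 13.76π²/2.9² ≈ 16.148 (4× faster decay)
  n=3: λ₃ = 30.96π²/2.9² ≈ 36.333 (9× faster decay)
As t → ∞, higher modes decay exponentially faster. The n=1 mode dominates: T ~ c₁ sin(πx/2.9) e^{-λ₁t}.
Decay rate: λ₁ = 3.44π²/2.9² ≈ 4.037.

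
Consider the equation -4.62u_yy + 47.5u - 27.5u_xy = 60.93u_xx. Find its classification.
Rewriting in standard form: -60.93u_xx - 27.5u_xy - 4.62u_yy + 47.5u = 0. Elliptic. (A = -60.93, B = -27.5, C = -4.62 gives B² - 4AC = -369.7364.)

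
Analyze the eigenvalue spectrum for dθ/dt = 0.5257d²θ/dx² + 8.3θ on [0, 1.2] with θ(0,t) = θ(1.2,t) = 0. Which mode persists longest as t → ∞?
Eigenvalues: λₙ = 0.5257n²π²/1.2² - 8.3.
First three modes:
  n=1: λ₁ = 0.5257π²/1.2² - 8.3 ≈ -4.697
  n=2: λ₂ = 2.1028π²/1.2² - 8.3 ≈ 6.112
  n=3: λ₃ = 4.7313π²/1.2² - 8.3 ≈ 24.128
Since 0.5257π²/1.2² ≈ 3.603 < 8.3, λ₁ < 0.
The n=1 mode grows fastest (−λₙ is largest for n=1) → dominates.
Asymptotic: θ ~ c₁ sin(πx/1.2) e^{4.697t} (exponential growth at rate −λ₁ ≈ 4.697).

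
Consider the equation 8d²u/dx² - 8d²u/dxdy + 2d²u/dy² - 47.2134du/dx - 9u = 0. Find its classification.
Parabolic. (A = 8, B = -8, C = 2 gives B² - 4AC = 0.)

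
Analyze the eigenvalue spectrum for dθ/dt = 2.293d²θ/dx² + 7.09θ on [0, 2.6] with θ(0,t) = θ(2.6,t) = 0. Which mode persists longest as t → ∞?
Eigenvalues: λₙ = 2.293n²π²/2.6² - 7.09.
First three modes:
  n=1: λ₁ = 2.293π²/2.6² - 7.09 ≈ -3.742
  n=2: λ₂ = 9.172π²/2.6² - 7.09 ≈ 6.301
  n=3: λ₃ = 20.637π²/2.6² - 7.09 ≈ 23.04
Since 2.293π²/2.6² ≈ 3.348 < 7.09, λ₁ < 0.
The n=1 mode grows fastest (−λₙ is largest for n=1) → dominates.
Asymptotic: θ ~ c₁ sin(πx/2.6) e^{3.742t} (exponential growth at rate −λ₁ ≈ 3.742).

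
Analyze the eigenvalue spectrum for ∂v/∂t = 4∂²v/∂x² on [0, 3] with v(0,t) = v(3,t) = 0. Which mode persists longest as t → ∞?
Eigenvalues: λₙ = 4n²π²/3².
First three modes:
  n=1: λ₁ = 4π²/3² ≈ 4.386
  n=2: λ₂ = 16π²/3² ≈ 17.546 (4× faster decay)
  n=3: λ₃ = 36π²/3² ≈ 39.478 (9× faster decay)
As t → ∞, higher modes decay exponentially faster. The n=1 mode dominates: v ~ c₁ sin(πx/3) e^{-λ₁t}.
Decay rate: λ₁ = 4π²/3² ≈ 4.386.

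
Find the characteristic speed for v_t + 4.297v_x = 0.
Speed = 4.297. Information travels along x - 4.297t = const (rightward).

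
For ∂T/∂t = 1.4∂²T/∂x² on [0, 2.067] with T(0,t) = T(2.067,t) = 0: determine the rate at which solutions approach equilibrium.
Eigenvalues: λₙ = 1.4n²π²/2.067².
First three modes:
  n=1: λ₁ = 1.4π²/2.067² ≈ 3.234
  n=2: λ₂ = 5.6π²/2.067² ≈ 12.936 (4× faster decay)
  n=3: λ₃ = 12.6π²/2.067² ≈ 29.106 (9× faster decay)
As t → ∞, higher modes decay exponentially faster. The n=1 mode dominates: T ~ c₁ sin(πx/2.067) e^{-λ₁t}.
Decay rate: λ₁ = 1.4π²/2.067² ≈ 3.234.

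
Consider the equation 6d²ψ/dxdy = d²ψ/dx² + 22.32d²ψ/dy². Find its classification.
Rewriting in standard form: -d²ψ/dx² + 6d²ψ/dxdy - 22.32d²ψ/dy² = 0. Elliptic. (A = -1, B = 6, C = -22.32 gives B² - 4AC = -53.28.)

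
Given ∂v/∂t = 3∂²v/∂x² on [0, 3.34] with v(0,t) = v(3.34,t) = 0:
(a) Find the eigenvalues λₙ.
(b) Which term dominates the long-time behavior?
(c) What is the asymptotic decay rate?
Eigenvalues: λₙ = 3n²π²/3.34².
First three modes:
  n=1: λ₁ = 3π²/3.34² ≈ 2.654
  n=2: λ₂ = 12π²/3.34² ≈ 10.617 (4× faster decay)
  n=3: λ₃ = 27π²/3.34² ≈ 23.887 (9× faster decay)
As t → ∞, higher modes decay exponentially faster. The n=1 mode dominates: v ~ c₁ sin(πx/3.34) e^{-λ₁t}.
Decay rate: λ₁ = 3π²/3.34² ≈ 2.654.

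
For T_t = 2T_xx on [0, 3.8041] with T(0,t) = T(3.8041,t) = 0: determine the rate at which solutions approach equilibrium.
Eigenvalues: λₙ = 2n²π²/3.8041².
First three modes:
  n=1: λ₁ = 2π²/3.8041² ≈ 1.364
  n=2: λ₂ = 8π²/3.8041² ≈ 5.456 (4× faster decay)
  n=3: λ₃ = 18π²/3.8041² ≈ 12.276 (9× faster decay)
As t → ∞, higher modes decay exponentially faster. The n=1 mode dominates: T ~ c₁ sin(πx/3.8041) e^{-λ₁t}.
Decay rate: λ₁ = 2π²/3.8041² ≈ 1.364.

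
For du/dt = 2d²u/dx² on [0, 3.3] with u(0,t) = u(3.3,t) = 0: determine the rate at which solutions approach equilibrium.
Eigenvalues: λₙ = 2n²π²/3.3².
First three modes:
  n=1: λ₁ = 2π²/3.3² ≈ 1.813
  n=2: λ₂ = 8π²/3.3² ≈ 7.25 (4× faster decay)
  n=3: λ₃ = 18π²/3.3² ≈ 16.313 (9× faster decay)
As t → ∞, higher modes decay exponentially faster. The n=1 mode dominates: u ~ c₁ sin(πx/3.3) e^{-λ₁t}.
Decay rate: λ₁ = 2π²/3.3² ≈ 1.813.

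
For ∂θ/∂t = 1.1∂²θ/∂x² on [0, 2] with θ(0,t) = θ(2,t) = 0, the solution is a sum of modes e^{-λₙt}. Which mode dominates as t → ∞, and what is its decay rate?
Eigenvalues: λₙ = 1.1n²π²/2².
First three modes:
  n=1: λ₁ = 1.1π²/2² ≈ 2.714
  n=2: λ₂ = 4.4π²/2² ≈ 10.857 (4× faster decay)
  n=3: λ₃ = 9.9π²/2² ≈ 24.427 (9× faster decay)
As t → ∞, higher modes decay exponentially faster. The n=1 mode dominates: θ ~ c₁ sin(πx/2) e^{-λ₁t}.
Decay rate: λ₁ = 1.1π²/2² ≈ 2.714.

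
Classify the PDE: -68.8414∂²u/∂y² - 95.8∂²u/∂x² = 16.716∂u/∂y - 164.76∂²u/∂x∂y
Rewriting in standard form: -95.8∂²u/∂x² + 164.76∂²u/∂x∂y - 68.8414∂²u/∂y² - 16.716∂u/∂y = 0. A = -95.8, B = 164.76, C = -68.8414. Discriminant B² - 4AC = 765.83312. Since 765.83312 > 0, hyperbolic.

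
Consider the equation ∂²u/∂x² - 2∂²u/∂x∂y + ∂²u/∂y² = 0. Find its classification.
Parabolic. (A = 1, B = -2, C = 1 gives B² - 4AC = 0.)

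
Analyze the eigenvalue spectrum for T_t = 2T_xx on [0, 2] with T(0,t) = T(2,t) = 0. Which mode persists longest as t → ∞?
Eigenvalues: λₙ = 2n²π²/2².
First three modes:
  n=1: λ₁ = 2π²/2² ≈ 4.935
  n=2: λ₂ = 8π²/2² ≈ 19.739 (4× faster decay)
  n=3: λ₃ = 18π²/2² ≈ 44.413 (9× faster decay)
As t → ∞, higher modes decay exponentially faster. The n=1 mode dominates: T ~ c₁ sin(πx/2) e^{-λ₁t}.
Decay rate: λ₁ = 2π²/2² ≈ 4.935.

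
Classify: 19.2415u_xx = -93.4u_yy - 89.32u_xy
Rewriting in standard form: 19.2415u_xx + 89.32u_xy + 93.4u_yy = 0. Hyperbolic (discriminant = 789.438).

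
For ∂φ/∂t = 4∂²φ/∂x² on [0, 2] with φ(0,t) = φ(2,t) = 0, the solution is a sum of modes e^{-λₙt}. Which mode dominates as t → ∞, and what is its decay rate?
Eigenvalues: λₙ = 4n²π²/2².
First three modes:
  n=1: λ₁ = 4π²/2² ≈ 9.87
  n=2: λ₂ = 16π²/2² ≈ 39.478 (4× faster decay)
  n=3: λ₃ = 36π²/2² ≈ 88.826 (9× faster decay)
As t → ∞, higher modes decay exponentially faster. The n=1 mode dominates: φ ~ c₁ sin(πx/2) e^{-λ₁t}.
Decay rate: λ₁ = 4π²/2² ≈ 9.87.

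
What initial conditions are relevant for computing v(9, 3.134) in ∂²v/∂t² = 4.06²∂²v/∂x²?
Domain of dependence: [-3.72404, 21.72404]. Signals travel at speed 4.06, so data within |x - 9| ≤ 4.06·3.134 = 12.72404 can reach the point.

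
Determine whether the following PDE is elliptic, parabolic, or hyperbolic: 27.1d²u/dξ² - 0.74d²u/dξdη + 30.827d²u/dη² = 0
Coefficients: A = 27.1, B = -0.74, C = 30.827. B² - 4AC = -3341.0992, which is negative, so the equation is elliptic.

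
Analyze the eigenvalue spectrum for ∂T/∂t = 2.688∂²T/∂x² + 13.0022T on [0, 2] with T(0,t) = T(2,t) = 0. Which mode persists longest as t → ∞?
Eigenvalues: λₙ = 2.688n²π²/2² - 13.0022.
First three modes:
  n=1: λ₁ = 2.688π²/2² - 13.0022 ≈ -6.37
  n=2: λ₂ = 10.752π²/2² - 13.0022 ≈ 13.527
  n=3: λ₃ = 24.192π²/2² - 13.0022 ≈ 46.689
Since 2.688π²/2² ≈ 6.632 < 13.0022, λ₁ < 0.
The n=1 mode grows fastest (−λₙ is largest for n=1) → dominates.
Asymptotic: T ~ c₁ sin(πx/2) e^{6.37t} (exponential growth at rate −λ₁ ≈ 6.37).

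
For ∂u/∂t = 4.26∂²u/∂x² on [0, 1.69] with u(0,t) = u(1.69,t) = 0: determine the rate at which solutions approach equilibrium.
Eigenvalues: λₙ = 4.26n²π²/1.69².
First three modes:
  n=1: λ₁ = 4.26π²/1.69² ≈ 14.721
  n=2: λ₂ = 17.04π²/1.69² ≈ 58.884 (4× faster decay)
  n=3: λ₃ = 38.34π²/1.69² ≈ 132.489 (9× faster decay)
As t → ∞, higher modes decay exponentially faster. The n=1 mode dominates: u ~ c₁ sin(πx/1.69) e^{-λ₁t}.
Decay rate: λ₁ = 4.26π²/1.69² ≈ 14.721.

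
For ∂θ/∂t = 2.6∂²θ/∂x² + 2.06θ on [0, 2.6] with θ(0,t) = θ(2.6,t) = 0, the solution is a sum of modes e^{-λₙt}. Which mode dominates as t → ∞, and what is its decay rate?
Eigenvalues: λₙ = 2.6n²π²/2.6² - 2.06.
First three modes:
  n=1: λ₁ = 2.6π²/2.6² - 2.06 ≈ 1.736
  n=2: λ₂ = 10.4π²/2.6² - 2.06 ≈ 13.124
  n=3: λ₃ = 23.4π²/2.6² - 2.06 ≈ 32.104
Since 2.6π²/2.6² ≈ 3.796 > 2.06, all λₙ > 0.
The n=1 mode decays slowest → dominates as t → ∞.
Asymptotic: θ ~ c₁ sin(πx/2.6) e^{-λ₁t} with decay rate λ₁ ≈ 1.736.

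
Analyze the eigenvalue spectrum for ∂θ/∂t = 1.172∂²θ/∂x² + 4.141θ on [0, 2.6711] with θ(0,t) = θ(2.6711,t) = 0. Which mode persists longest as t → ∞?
Eigenvalues: λₙ = 1.172n²π²/2.6711² - 4.141.
First three modes:
  n=1: λ₁ = 1.172π²/2.6711² - 4.141 ≈ -2.52
  n=2: λ₂ = 4.688π²/2.6711² - 4.141 ≈ 2.344
  n=3: λ₃ = 10.548π²/2.6711² - 4.141 ≈ 10.45
Since 1.172π²/2.6711² ≈ 1.621 < 4.141, λ₁ < 0.
The n=1 mode grows fastest (−λₙ is largest for n=1) → dominates.
Asymptotic: θ ~ c₁ sin(πx/2.6711) e^{2.52t} (exponential growth at rate −λ₁ ≈ 2.52).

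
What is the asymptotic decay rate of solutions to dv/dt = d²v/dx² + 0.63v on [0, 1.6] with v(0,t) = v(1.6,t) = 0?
Eigenvalues: λₙ = n²π²/1.6² - 0.63.
First three modes:
  n=1: λ₁ = π²/1.6² - 0.63 ≈ 3.225
  n=2: λ₂ = 4π²/1.6² - 0.63 ≈ 14.791
  n=3: λ₃ = 9π²/1.6² - 0.63 ≈ 34.068
Since π²/1.6² ≈ 3.855 > 0.63, all λₙ > 0.
The n=1 mode decays slowest → dominates as t → ∞.
Asymptotic: v ~ c₁ sin(πx/1.6) e^{-λ₁t} with decay rate λ₁ ≈ 3.225.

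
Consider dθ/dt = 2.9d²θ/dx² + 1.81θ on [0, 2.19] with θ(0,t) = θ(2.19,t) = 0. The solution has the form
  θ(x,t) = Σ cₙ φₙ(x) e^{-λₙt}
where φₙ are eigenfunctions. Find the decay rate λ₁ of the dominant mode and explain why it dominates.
Eigenvalues: λₙ = 2.9n²π²/2.19² - 1.81.
First three modes:
  n=1: λ₁ = 2.9π²/2.19² - 1.81 ≈ 4.158
  n=2: λ₂ = 11.6π²/2.19² - 1.81 ≈ 22.061
  n=3: λ₃ = 26.1π²/2.19² - 1.81 ≈ 51.9
Since 2.9π²/2.19² ≈ 5.968 > 1.81, all λₙ > 0.
The n=1 mode decays slowest → dominates as t → ∞.
Asymptotic: θ ~ c₁ sin(πx/2.19) e^{-λ₁t} with decay rate λ₁ ≈ 4.158.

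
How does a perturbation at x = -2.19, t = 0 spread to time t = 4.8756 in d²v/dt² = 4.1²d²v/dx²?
Domain of influence: [-22.17996, 17.79996]. Data at x = -2.19 spreads outward at speed 4.1.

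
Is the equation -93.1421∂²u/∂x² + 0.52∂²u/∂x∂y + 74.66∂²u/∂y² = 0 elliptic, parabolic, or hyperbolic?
Computing B² - 4AC with A = -93.1421, B = 0.52, C = 74.66: discriminant = 27816.227144 (positive). Answer: hyperbolic.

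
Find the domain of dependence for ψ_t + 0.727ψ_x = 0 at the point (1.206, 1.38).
A single point: x = 0.20274. The characteristic through (1.206, 1.38) is x - 0.727t = const, so x = 1.206 - 0.727·1.38 = 0.20274.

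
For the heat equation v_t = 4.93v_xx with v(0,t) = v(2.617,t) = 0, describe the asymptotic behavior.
v → 0. Heat diffuses out through both boundaries.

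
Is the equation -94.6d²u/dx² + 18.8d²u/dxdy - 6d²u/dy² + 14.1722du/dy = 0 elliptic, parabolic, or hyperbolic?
Computing B² - 4AC with A = -94.6, B = 18.8, C = -6: discriminant = -1916.96 (negative). Answer: elliptic.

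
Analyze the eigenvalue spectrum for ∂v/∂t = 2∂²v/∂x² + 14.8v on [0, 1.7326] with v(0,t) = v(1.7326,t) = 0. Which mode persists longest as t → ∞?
Eigenvalues: λₙ = 2n²π²/1.7326² - 14.8.
First three modes:
  n=1: λ₁ = 2π²/1.7326² - 14.8 ≈ -8.224
  n=2: λ₂ = 8π²/1.7326² - 14.8 ≈ 11.502
  n=3: λ₃ = 18π²/1.7326² - 14.8 ≈ 44.38
Since 2π²/1.7326² ≈ 6.576 < 14.8, λ₁ < 0.
The n=1 mode grows fastest (−λₙ is largest for n=1) → dominates.
Asymptotic: v ~ c₁ sin(πx/1.7326) e^{8.224t} (exponential growth at rate −λ₁ ≈ 8.224).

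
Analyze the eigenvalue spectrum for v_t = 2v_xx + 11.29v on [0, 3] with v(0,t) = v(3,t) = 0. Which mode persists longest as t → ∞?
Eigenvalues: λₙ = 2n²π²/3² - 11.29.
First three modes:
  n=1: λ₁ = 2π²/3² - 11.29 ≈ -9.097
  n=2: λ₂ = 8π²/3² - 11.29 ≈ -2.517
  n=3: λ₃ = 18π²/3² - 11.29 ≈ 8.449
Since 2π²/3² ≈ 2.193 < 11.29, λ₁ < 0.
The n=1 mode grows fastest (−λₙ is largest for n=1) → dominates.
Asymptotic: v ~ c₁ sin(πx/3) e^{9.097t} (exponential growth at rate −λ₁ ≈ 9.097).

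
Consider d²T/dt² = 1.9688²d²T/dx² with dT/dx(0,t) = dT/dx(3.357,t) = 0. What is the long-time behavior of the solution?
As t → ∞, T oscillates about a mean that drifts linearly in t (generically unbounded; no decay). There is no damping, so the nonconstant modes persist as standing waves (energy conserved, no decay). But with Neumann conditions at both ends the constant mode has eigenvalue 0: the spatial mean M(t) of T satisfies M'' = 0, so M(t) = M(0) + M'(0)·t. Unless the initial velocity has zero mean (∫T_t(x,0)dx = 0), the solution grows linearly in t (unbounded, though not exponentially); if it does have zero mean, the solution stays bounded and simply oscillates.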